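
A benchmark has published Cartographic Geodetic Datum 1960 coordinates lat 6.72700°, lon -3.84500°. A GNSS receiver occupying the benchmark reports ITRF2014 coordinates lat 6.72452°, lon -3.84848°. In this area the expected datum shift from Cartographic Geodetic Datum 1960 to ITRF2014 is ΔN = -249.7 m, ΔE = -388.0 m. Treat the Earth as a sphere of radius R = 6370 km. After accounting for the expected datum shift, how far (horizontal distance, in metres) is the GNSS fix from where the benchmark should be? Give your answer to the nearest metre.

Observed coordinate differences: Δφ = -0.00248°, Δλ = -0.00348°.
Converting to metres (1° lat = 111177 m, cos φ = 0.993116): observed ΔN = -275.7 m, observed ΔE = -384.2 m.
Subtracting the expected shift leaves a residual of -275.7 − (-249.7) = -26.0 m north and -384.2 − (-388.0) = 3.8 m east.
Residual distance = √((-26.0)² + 3.8²) = 26.3 m.

26 m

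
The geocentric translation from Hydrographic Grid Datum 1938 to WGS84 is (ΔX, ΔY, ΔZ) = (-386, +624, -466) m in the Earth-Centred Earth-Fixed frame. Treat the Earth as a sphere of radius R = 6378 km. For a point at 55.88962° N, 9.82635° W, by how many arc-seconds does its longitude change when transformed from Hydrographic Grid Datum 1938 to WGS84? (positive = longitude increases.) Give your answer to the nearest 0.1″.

Δλ = 31.7″

sin φ = 0.827959, cos φ = 0.560789, sin λ = -0.170663, cos λ = 0.985330.
East component: ΔE = −sin λ·ΔX + cos λ·ΔY = −(-0.170663)(-386) + (0.985330)(624) = 548.97 m.
1° of latitude spans πR/180 = 111317 m; at latitude φ, 1° of longitude spans that × cos φ = 62425.4 m, so Δλ = 548.97 / 62425.4 × 3600 = 31.658″.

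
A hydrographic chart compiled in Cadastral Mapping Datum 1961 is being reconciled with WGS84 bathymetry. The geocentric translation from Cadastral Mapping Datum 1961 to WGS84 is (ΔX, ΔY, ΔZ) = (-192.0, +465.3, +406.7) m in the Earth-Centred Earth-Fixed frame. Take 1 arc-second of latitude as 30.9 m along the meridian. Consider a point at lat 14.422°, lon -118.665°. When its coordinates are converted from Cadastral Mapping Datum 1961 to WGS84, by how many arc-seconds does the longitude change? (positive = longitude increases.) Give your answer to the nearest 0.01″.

sin φ = 0.249062, cos φ = 0.968488, sin λ = -0.877439, cos λ = -0.479688.
East component: ΔE = −sin λ·ΔX + cos λ·ΔY = −(-0.877439)(-192.0) + (-0.479688)(465.3) = -391.67 m.
1° of latitude spans 3600 × 30.90 = 111240 m; at latitude φ, 1° of longitude spans that × cos φ = 107734.6 m, so Δλ = -391.67 / 107734.6 × 3600 = -13.088″.

Δλ = -13.09″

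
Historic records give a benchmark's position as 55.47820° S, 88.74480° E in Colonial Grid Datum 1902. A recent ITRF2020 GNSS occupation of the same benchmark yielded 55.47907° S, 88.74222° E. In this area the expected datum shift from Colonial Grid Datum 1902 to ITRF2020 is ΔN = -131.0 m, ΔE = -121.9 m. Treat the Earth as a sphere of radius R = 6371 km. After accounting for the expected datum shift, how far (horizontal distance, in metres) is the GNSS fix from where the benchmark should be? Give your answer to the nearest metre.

53 m

Observed coordinate differences: Δφ = -0.00087°, Δλ = -0.00258°.
Converting to metres (1° lat = 111195 m, cos φ = 0.566720): observed ΔN = -96.7 m, observed ΔE = -162.6 m.
Subtracting the expected shift leaves a residual of -96.7 − (-131.0) = 34.3 m north and -162.6 − (-121.9) = -40.7 m east.
Residual distance = √(34.3² + (-40.7)²) = 53.2 m.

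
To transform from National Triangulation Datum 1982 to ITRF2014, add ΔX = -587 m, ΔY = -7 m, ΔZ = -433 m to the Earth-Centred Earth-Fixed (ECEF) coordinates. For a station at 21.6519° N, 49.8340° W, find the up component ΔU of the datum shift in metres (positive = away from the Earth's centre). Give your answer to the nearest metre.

The local up (radial) axis is (cos φ cos λ, cos φ sin λ, sin φ), giving ΔU = -351.903 + 4.972 − 159.763 = -506.69 m.

ΔU = -507 m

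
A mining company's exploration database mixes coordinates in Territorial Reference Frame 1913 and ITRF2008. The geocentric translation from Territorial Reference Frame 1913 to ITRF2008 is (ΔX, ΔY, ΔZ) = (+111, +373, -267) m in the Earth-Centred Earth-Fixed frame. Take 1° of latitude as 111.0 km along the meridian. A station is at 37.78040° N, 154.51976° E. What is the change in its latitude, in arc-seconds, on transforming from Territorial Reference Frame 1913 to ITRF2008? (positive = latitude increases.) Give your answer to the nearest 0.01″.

sin φ = 0.612637, cos φ = 0.790365, sin λ = 0.430200, cos λ = -0.902734.
North component: ΔN = −sin φ cos λ·ΔX − sin φ sin λ·ΔY + cos φ·ΔZ = −(0.612637)(-0.902734)(111) − (0.612637)(0.430200)(373) + (0.790365)(-267) = -247.95 m.
1° of latitude spans 111000 m, so Δφ = -247.95 / 111000 × 3600 = -8.041″.

Δφ = -8.04″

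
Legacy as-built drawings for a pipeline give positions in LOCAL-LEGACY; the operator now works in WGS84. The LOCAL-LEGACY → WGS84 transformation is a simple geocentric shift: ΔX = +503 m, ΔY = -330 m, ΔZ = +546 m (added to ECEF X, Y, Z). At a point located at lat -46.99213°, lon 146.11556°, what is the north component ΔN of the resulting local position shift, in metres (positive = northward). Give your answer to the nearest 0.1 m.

ΔN = -67.5 m

The local north axis is (−sin φ cos λ, −sin φ sin λ, cos φ), giving ΔN = -305.354 − 134.538 + 372.426 = -67.47 m.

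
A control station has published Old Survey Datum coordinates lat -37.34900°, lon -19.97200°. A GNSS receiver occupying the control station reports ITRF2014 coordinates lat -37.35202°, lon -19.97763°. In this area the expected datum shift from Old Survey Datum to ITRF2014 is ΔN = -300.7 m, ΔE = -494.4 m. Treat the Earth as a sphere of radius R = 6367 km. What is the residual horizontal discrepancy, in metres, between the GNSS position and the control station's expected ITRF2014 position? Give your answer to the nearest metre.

35 m

Observed coordinate differences: Δφ = -0.00302°, Δλ = -0.00563°.
Converting to metres (1° lat = 111125 m, cos φ = 0.794955): observed ΔN = -335.6 m, observed ΔE = -497.4 m.
Subtracting the expected shift leaves a residual of -335.6 − (-300.7) = -34.9 m north and -497.4 − (-494.4) = -3.0 m east.
Residual distance = √((-34.9)² + (-3.0)²) = 35.0 m.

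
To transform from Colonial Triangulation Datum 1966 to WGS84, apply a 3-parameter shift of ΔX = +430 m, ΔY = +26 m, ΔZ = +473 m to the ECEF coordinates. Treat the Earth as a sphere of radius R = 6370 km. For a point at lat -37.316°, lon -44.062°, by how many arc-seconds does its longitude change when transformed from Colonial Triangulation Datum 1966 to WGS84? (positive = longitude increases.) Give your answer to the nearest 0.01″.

sin φ = -0.606211, cos φ = 0.795304, sin λ = -0.695436, cos λ = 0.718588.
East component: ΔE = −sin λ·ΔX + cos λ·ΔY = −(-0.695436)(430) + (0.718588)(26) = 317.72 m.
1° of latitude spans πR/180 = 111177 m; at latitude φ, 1° of longitude spans that × cos φ = 88419.9 m, so Δλ = 317.72 / 88419.9 × 3600 = 12.936″.

Δλ = 12.94″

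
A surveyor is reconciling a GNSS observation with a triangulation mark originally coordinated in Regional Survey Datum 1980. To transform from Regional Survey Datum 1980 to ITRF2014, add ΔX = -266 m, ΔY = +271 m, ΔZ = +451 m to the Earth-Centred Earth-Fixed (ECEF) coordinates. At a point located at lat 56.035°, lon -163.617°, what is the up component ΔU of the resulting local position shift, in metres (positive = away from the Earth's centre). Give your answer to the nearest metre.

The local up (radial) axis is (cos φ cos λ, cos φ sin λ, sin φ), giving ΔU = 142.577 − 42.705 + 374.050 = 473.92 m.

ΔU = 474 m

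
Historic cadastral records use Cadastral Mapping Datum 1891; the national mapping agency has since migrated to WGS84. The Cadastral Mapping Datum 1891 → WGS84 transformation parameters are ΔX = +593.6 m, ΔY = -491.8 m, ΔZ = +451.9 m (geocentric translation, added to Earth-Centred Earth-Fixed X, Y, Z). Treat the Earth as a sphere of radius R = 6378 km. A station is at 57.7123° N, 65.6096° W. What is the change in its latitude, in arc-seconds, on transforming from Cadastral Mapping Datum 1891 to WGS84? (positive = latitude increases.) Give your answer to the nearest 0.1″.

sin φ = 0.845377, cos φ = 0.534171, sin λ = -0.910753, cos λ = 0.412952.
North component: ΔN = −sin φ cos λ·ΔX − sin φ sin λ·ΔY + cos φ·ΔZ = −(0.845377)(0.412952)(593.6) − (0.845377)(-0.910753)(-491.8) + (0.534171)(451.9) = -344.48 m.
1° of latitude spans πR/180 = 111317 m, so Δφ = -344.48 / 111317 × 3600 = -11.141″.

Δφ = -11.1″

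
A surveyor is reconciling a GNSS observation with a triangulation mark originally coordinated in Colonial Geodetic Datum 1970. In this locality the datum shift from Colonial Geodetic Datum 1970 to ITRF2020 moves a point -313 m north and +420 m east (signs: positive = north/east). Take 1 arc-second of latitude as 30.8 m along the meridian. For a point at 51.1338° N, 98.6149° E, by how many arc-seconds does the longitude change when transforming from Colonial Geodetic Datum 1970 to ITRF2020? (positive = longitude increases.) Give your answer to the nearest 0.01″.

At latitude 51.1338°, cos φ = 0.627504.
1″ of longitude at this latitude = 30.80 × cos φ = 19.3271 m, so Δλ = 420.0 / 19.3271 = 21.731″.

Δλ = 21.73″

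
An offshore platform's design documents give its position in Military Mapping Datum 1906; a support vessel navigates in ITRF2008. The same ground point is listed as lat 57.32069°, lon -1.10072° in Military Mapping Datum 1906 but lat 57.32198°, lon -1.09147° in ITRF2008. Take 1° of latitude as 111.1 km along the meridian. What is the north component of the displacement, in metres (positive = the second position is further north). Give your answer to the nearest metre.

ΔN = 143 m

Δφ = 57.32198° − 57.32069° = +0.00129°; Δλ = -1.09147° − -1.10072° = +0.00925°.
ΔN = Δφ × 111100 = 143.3 m; ΔE = Δλ × 111100 × cos(57.32069°) = +0.00925 × 111100 × 0.539936 = 554.9 m.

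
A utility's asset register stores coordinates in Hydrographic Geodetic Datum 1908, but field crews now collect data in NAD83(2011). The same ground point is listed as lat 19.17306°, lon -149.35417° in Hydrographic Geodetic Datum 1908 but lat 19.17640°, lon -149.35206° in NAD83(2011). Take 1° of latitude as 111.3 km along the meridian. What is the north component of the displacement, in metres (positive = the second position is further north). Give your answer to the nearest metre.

Δφ = 19.17640° − 19.17306° = +0.00334°; Δλ = -149.35206° − -149.35417° = +0.00211°.
ΔN = Δφ × 111300 = 371.7 m; ΔE = Δλ × 111300 × cos(19.17306°) = +0.00211 × 111300 × 0.944531 = 221.8 m.

ΔN = 372 m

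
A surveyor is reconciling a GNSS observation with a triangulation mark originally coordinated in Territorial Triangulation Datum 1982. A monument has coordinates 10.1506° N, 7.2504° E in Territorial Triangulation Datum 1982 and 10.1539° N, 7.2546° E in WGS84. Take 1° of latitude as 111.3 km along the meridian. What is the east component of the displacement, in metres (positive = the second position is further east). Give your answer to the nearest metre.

ΔE = 460 m

Δφ = 10.1539° − 10.1506° = +0.0033°; Δλ = 7.2546° − 7.2504° = +0.0042°.
ΔN = Δφ × 111300 = 367.3 m; ΔE = Δλ × 111300 × cos(10.1506°) = +0.0042 × 111300 × 0.984348 = 460.1 m.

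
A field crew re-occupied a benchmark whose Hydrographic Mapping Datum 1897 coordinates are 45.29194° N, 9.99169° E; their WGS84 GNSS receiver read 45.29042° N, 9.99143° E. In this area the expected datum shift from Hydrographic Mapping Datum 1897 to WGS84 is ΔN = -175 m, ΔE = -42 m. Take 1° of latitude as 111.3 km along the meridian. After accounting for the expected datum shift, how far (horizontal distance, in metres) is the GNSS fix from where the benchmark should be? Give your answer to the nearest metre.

Observed coordinate differences: Δφ = -0.00152°, Δλ = -0.00026°.
Converting to metres (1° lat = 111300 m, cos φ = 0.703495): observed ΔN = -169.2 m, observed ΔE = -20.4 m.
Subtracting the expected shift leaves a residual of -169.2 − (-175) = 5.8 m north and -20.4 − (-42) = 21.6 m east.
Residual distance = √(5.8² + 21.6²) = 22.4 m.

22 m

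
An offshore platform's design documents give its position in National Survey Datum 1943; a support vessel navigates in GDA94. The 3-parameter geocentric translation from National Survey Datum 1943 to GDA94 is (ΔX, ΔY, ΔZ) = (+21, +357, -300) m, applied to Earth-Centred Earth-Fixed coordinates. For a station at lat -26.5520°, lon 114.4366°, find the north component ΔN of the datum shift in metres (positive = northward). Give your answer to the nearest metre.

ΔN = -127 m

The local north axis is (−sin φ cos λ, −sin φ sin λ, cos φ), giving ΔN = -3.883 + 145.287 − 268.359 = -126.96 m.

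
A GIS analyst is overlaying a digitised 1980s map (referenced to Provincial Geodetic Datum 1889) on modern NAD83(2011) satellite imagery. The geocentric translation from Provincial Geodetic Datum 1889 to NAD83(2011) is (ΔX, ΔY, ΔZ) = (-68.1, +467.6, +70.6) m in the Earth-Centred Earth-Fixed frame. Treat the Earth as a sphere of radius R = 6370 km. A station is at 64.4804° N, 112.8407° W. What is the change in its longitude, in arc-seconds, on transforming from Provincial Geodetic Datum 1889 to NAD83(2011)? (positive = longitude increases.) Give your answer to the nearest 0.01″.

Δλ = -18.36″

sin φ = 0.902438, cos φ = 0.430820, sin λ = -0.921588, cos λ = -0.388170.
East component: ΔE = −sin λ·ΔX + cos λ·ΔY = −(-0.921588)(-68.1) + (-0.388170)(467.6) = -244.27 m.
1° of latitude spans πR/180 = 111177 m; at latitude φ, 1° of longitude spans that × cos φ = 47897.5 m, so Δλ = -244.27 / 47897.5 × 3600 = -18.359″.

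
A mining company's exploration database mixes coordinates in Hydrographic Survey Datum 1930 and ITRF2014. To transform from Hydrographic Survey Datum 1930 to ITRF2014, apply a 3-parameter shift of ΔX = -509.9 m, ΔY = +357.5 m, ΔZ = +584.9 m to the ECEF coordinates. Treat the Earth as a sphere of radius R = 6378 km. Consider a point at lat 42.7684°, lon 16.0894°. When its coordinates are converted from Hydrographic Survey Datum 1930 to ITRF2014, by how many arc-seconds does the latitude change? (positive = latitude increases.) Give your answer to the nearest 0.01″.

Δφ = 22.47″

sin φ = 0.679037, cos φ = 0.734104, sin λ = 0.277137, cos λ = 0.960830.
North component: ΔN = −sin φ cos λ·ΔX − sin φ sin λ·ΔY + cos φ·ΔZ = −(0.679037)(0.960830)(-509.9) − (0.679037)(0.277137)(357.5) + (0.734104)(584.9) = 694.78 m.
1° of latitude spans πR/180 = 111317 m, so Δφ = 694.78 / 111317 × 3600 = 22.469″.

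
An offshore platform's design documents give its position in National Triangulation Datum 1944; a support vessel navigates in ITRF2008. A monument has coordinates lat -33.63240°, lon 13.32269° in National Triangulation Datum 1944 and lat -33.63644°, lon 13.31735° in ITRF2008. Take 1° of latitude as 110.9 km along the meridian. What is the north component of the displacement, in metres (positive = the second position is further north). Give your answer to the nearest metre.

Δφ = -33.63644° − -33.63240° = -0.00404°; Δλ = 13.31735° − 13.32269° = -0.00534°.
ΔN = Δφ × 110900 = -448.0 m; ΔE = Δλ × 110900 × cos(-33.63240°) = -0.00534 × 110900 × 0.832608 = -493.1 m.

ΔN = -448 m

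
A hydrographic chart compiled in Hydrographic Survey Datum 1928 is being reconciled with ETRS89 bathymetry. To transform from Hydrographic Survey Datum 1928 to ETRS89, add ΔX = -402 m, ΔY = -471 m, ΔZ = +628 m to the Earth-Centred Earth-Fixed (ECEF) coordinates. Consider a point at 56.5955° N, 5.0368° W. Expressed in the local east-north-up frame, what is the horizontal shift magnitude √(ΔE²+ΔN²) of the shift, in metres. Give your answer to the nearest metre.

819 m

The local east axis at (φ, λ) is (−sin λ, cos λ, 0), so ΔE = −sin(-5.0368°)·(-402) + cos(-5.0368°)·(-471) = -504.48 m.
The local north axis is (−sin φ cos λ, −sin φ sin λ, cos φ), giving ΔN = 334.296 − 34.521 + 345.743 = 645.52 m.
Horizontal magnitude = √(ΔE² + ΔN²) = √((-504.48)² + 645.52²) = 819.26 m.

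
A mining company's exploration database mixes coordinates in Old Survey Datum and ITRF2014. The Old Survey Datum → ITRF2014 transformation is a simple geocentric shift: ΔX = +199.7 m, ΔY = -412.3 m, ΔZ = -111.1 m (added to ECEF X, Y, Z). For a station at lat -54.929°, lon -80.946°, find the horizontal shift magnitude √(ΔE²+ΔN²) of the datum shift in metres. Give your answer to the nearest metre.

323 m

The local east axis at (φ, λ) is (−sin λ, cos λ, 0), so ΔE = −sin(-80.946°)·199.7 + cos(-80.946°)·(-412.3) = 132.33 m.
The local north axis is (−sin φ cos λ, −sin φ sin λ, cos φ), giving ΔN = 25.720 + 333.239 − 63.837 = 295.12 m.
Horizontal magnitude = √(ΔE² + ΔN²) = √(132.33² + 295.12²) = 323.43 m.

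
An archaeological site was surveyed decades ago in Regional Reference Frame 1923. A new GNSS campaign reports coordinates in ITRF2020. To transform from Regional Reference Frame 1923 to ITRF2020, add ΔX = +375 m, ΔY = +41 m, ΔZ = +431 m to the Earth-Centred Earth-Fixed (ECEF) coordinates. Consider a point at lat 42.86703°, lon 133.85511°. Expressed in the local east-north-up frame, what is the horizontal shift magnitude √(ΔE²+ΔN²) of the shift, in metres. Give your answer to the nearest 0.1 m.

559.1 m

At φ = 42.86703°, λ = 133.85511°: sin φ = 0.680299, cos φ = 0.732934, sin λ = 0.721094, cos λ = -0.692837.
ΔE = −sin λ·ΔX + cos λ·ΔY = −(0.721094)·(375) + (-0.692837)·(41) = -298.82 m.
ΔN = −sin φ cos λ·ΔX − sin φ sin λ·ΔY + cos φ·ΔZ = −(0.680299)(-0.692837)(375) − (0.680299)(0.721094)(41) + (0.732934)(431) = 472.53 m.
Horizontal magnitude = √(ΔE² + ΔN²) = √((-298.82)² + 472.53²) = 559.09 m.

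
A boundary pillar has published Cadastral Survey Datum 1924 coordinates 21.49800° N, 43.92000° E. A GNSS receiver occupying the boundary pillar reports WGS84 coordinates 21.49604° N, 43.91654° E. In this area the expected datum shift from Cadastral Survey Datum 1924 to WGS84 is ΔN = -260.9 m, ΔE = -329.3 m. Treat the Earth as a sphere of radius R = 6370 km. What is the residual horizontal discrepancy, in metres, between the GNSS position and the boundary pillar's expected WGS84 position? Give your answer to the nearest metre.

Observed coordinate differences: Δφ = -0.00196°, Δλ = -0.00346°.
Converting to metres (1° lat = 111177 m, cos φ = 0.930430): observed ΔN = -217.9 m, observed ΔE = -357.9 m.
Subtracting the expected shift leaves a residual of -217.9 − (-260.9) = 43.0 m north and -357.9 − (-329.3) = -28.6 m east.
Residual distance = √(43.0² + (-28.6)²) = 51.6 m.

52 m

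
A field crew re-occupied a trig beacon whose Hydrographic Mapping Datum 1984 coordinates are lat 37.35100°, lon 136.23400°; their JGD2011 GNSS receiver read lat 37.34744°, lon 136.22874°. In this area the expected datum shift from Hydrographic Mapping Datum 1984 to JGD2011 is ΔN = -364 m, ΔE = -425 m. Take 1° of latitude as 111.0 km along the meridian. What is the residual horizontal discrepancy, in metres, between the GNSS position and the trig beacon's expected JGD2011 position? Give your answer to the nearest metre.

50 m

Observed coordinate differences: Δφ = -0.00356°, Δλ = -0.00526°.
Converting to metres (1° lat = 111000 m, cos φ = 0.794934): observed ΔN = -395.2 m, observed ΔE = -464.1 m.
Subtracting the expected shift leaves a residual of -395.2 − (-364) = -31.2 m north and -464.1 − (-425) = -39.1 m east.
Residual distance = √((-31.2)² + (-39.1)²) = 50.0 m.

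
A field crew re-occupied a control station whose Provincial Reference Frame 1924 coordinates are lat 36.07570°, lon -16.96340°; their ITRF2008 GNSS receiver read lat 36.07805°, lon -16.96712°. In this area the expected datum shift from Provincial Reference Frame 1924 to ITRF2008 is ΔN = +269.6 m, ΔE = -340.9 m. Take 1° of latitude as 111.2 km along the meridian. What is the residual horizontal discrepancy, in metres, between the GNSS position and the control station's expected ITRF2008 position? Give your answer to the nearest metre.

11 m

Observed coordinate differences: Δφ = +0.00235°, Δλ = -0.00372°.
Converting to metres (1° lat = 111200 m, cos φ = 0.808240): observed ΔN = 261.3 m, observed ΔE = -334.3 m.
Subtracting the expected shift leaves a residual of 261.3 − (269.6) = -8.3 m north and -334.3 − (-340.9) = 6.6 m east.
Residual distance = √((-8.3)² + 6.6²) = 10.6 m.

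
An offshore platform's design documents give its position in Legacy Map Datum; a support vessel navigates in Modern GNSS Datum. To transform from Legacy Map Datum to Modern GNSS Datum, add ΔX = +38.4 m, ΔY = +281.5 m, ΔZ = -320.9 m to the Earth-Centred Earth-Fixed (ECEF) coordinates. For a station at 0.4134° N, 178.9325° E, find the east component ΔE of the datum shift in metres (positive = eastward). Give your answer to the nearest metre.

ΔE = -282 m

At φ = 0.4134°, λ = 178.9325°: sin φ = 0.007215, cos φ = 0.999974, sin λ = 0.018630, cos λ = -0.999826.
ΔE = −sin λ·ΔX + cos λ·ΔY = −(0.018630)·(38.4) + (-0.999826)·(281.5) = -282.17 m.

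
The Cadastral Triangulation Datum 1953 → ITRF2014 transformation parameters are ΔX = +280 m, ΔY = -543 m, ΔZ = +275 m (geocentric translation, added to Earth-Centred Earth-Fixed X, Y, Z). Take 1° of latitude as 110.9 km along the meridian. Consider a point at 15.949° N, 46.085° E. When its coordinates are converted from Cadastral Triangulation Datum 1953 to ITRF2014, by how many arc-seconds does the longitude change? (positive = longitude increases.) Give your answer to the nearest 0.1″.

Δλ = -19.5″

sin φ = 0.274782, cos φ = 0.961507, sin λ = 0.720370, cos λ = 0.693590.
East component: ΔE = −sin λ·ΔX + cos λ·ΔY = −(0.720370)(280) + (0.693590)(-543) = -578.32 m.
1° of latitude spans 110900 m; at latitude φ, 1° of longitude spans that × cos φ = 106631.1 m, so Δλ = -578.32 / 106631.1 × 3600 = -19.525″.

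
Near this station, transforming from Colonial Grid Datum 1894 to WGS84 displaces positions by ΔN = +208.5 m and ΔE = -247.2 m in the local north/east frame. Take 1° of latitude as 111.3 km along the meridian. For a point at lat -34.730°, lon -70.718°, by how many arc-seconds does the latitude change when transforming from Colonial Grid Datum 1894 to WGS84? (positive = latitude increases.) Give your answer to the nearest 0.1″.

1° of latitude = 111.3 km, so Δφ = 208.5 / 111300 = 0.0018733° = 6.744″.

Δφ = 6.7″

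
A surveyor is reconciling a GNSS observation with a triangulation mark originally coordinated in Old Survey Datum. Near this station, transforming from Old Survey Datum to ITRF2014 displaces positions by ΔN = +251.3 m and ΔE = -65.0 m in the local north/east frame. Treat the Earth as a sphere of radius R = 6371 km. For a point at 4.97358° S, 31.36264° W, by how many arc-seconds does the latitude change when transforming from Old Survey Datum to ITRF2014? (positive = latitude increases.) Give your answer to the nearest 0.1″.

Δφ = 8.1″

On a sphere of radius R, 1 rad of latitude = R, so Δφ = ΔN / R = 251.3 / 6371000 = 3.9444e-05 rad = 8.136″.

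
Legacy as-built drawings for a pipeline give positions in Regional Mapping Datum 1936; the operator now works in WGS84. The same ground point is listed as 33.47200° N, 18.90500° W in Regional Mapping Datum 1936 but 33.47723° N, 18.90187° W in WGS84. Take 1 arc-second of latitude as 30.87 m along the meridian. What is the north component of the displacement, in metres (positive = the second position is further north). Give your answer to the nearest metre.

ΔN = 581 m

Δφ = 33.47723° − 33.47200° = +0.00523°; Δλ = -18.90187° − -18.90500° = +0.00313°.
1° of latitude = 3600 × 30.87 = 111132 m.
ΔN = Δφ × 111132 = 581.2 m; ΔE = Δλ × 111132 × cos(33.47200°) = +0.00313 × 111132 × 0.834155 = 290.2 m.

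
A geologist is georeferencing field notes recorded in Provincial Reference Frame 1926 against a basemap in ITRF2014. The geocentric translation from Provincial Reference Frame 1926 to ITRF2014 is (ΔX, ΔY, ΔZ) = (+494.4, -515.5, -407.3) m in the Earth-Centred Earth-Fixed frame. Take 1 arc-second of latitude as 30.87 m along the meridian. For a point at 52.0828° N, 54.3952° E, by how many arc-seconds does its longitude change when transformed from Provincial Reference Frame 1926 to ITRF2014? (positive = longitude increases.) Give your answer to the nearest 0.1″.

Δλ = -37.0″

sin φ = 0.788900, cos φ = 0.614522, sin λ = 0.813052, cos λ = 0.582191.
East component: ΔE = −sin λ·ΔX + cos λ·ΔY = −(0.813052)(494.4) + (0.582191)(-515.5) = -702.09 m.
1° of latitude spans 3600 × 30.87 = 111132 m; at latitude φ, 1° of longitude spans that × cos φ = 68293.1 m, so Δλ = -702.09 / 68293.1 × 3600 = -37.010″.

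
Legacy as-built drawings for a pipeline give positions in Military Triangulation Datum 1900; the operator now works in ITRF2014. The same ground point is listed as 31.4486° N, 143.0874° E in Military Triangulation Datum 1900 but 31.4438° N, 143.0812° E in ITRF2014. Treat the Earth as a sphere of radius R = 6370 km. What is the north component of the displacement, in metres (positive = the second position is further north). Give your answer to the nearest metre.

Δφ = 31.4438° − 31.4486° = -0.0048°; Δλ = 143.0812° − 143.0874° = -0.0062°.
1° along a meridian = πR/180 = 111177 m.
ΔN = Δφ × 111177 = -533.7 m; ΔE = Δλ × 111177 × cos(31.4486°) = -0.0062 × 111177 × 0.853109 = -588.0 m.

ΔN = -534 m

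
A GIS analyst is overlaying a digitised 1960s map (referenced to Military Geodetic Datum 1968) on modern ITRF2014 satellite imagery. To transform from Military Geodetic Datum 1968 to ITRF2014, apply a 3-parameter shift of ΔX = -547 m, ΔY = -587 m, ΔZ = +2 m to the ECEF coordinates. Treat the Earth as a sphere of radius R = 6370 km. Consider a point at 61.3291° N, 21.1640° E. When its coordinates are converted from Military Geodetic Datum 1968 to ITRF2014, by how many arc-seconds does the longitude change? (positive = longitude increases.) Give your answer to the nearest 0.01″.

Δλ = -23.62″

sin φ = 0.877390, cos φ = 0.479778, sin λ = 0.361039, cos λ = 0.932551.
East component: ΔE = −sin λ·ΔX + cos λ·ΔY = −(0.361039)(-547) + (0.932551)(-587) = -349.92 m.
1° of latitude spans πR/180 = 111177 m; at latitude φ, 1° of longitude spans that × cos φ = 53340.5 m, so Δλ = -349.92 / 53340.5 × 3600 = -23.616″.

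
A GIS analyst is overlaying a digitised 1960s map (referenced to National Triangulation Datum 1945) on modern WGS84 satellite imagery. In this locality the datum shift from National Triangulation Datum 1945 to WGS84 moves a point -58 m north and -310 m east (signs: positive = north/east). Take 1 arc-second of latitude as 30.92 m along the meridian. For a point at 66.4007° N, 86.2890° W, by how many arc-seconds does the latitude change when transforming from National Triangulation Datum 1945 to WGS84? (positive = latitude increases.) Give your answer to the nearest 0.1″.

Δφ = -1.9″

1″ of latitude = 30.92 m, so Δφ = -58.0 / 30.92 = -1.876″.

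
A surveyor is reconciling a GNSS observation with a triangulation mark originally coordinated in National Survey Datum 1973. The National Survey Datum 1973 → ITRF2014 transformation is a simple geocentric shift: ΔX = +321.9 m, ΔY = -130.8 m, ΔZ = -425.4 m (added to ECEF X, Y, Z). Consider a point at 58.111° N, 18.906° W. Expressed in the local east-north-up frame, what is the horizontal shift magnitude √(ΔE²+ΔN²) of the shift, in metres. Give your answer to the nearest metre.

520 m

At φ = 58.111°, λ = -18.906°: sin φ = 0.849073, cos φ = 0.528275, sin λ = -0.324016, cos λ = 0.946051.
ΔE = −sin λ·ΔX + cos λ·ΔY = −(-0.324016)·(321.9) + (0.946051)·(-130.8) = -19.44 m.
ΔN = −sin φ cos λ·ΔX − sin φ sin λ·ΔY + cos φ·ΔZ = −(0.849073)(0.946051)(321.9) − (0.849073)(-0.324016)(-130.8) + (0.528275)(-425.4) = -519.28 m.
Horizontal magnitude = √(ΔE² + ΔN²) = √((-19.44)² + (-519.28)²) = 519.65 m.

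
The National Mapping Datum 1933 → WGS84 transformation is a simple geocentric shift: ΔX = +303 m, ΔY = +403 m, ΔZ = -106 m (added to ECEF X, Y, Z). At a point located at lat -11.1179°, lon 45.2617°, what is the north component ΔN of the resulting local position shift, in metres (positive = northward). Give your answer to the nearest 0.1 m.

ΔN = -7.7 m

The local north axis is (−sin φ cos λ, −sin φ sin λ, cos φ), giving ΔN = 41.125 + 55.200 − 104.011 = -7.69 m.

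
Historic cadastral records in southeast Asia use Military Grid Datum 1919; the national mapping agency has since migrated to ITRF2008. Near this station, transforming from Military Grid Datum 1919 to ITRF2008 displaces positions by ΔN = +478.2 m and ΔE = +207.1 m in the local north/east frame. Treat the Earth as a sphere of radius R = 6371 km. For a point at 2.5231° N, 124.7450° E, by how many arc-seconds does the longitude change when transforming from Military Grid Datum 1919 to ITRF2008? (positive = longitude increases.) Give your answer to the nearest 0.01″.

At latitude 2.5231°, cos φ = 0.999031.
One radian of longitude at latitude φ spans R cos φ, so Δλ = ΔE / (R cos φ) = 207.1 / (6371000 × 0.999031) = 3.2538e-05 rad = 6.711″.

Δλ = 6.71″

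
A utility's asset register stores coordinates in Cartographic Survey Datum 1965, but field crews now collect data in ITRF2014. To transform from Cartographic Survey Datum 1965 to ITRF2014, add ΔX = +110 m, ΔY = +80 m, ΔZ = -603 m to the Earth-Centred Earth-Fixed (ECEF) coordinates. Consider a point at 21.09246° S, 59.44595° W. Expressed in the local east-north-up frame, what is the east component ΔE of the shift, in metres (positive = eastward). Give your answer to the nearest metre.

At φ = -21.09246°, λ = -59.44595°: sin φ = -0.359874, cos φ = 0.933001, sin λ = -0.861150, cos λ = 0.508351.
ΔE = −sin λ·ΔX + cos λ·ΔY = −(-0.861150)·(110) + (0.508351)·(80) = 135.39 m.

ΔE = 135 m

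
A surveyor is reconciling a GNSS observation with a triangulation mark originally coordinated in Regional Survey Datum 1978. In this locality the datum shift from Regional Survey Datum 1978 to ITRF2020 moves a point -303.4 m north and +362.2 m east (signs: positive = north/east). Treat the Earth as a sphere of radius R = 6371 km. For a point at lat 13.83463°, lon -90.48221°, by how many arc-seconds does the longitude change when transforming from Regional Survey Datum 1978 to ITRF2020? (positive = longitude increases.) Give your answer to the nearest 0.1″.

At latitude 13.83463°, cos φ = 0.970990.
One radian of longitude at latitude φ spans R cos φ, so Δλ = ΔE / (R cos φ) = 362.2 / (6371000 × 0.970990) = 5.8550e-05 rad = 12.077″.

Δλ = 12.1″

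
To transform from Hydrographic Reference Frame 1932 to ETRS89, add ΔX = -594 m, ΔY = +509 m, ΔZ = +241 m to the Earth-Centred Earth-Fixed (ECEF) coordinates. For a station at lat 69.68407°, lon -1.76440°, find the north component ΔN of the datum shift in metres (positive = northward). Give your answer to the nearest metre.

The local north axis is (−sin φ cos λ, −sin φ sin λ, cos φ), giving ΔN = 556.785 + 14.697 + 83.674 = 655.16 m.

ΔN = 655 m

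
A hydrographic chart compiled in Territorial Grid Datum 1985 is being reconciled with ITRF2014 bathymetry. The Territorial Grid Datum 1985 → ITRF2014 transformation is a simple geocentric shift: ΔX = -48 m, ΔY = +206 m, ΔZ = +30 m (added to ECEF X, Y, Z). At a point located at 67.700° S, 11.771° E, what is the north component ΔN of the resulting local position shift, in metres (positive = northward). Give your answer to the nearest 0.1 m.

At φ = -67.700°, λ = 11.771°: sin φ = -0.925210, cos φ = 0.379456, sin λ = 0.204001, cos λ = 0.978971.
ΔN = −sin φ cos λ·ΔX − sin φ sin λ·ΔY + cos φ·ΔZ = −(-0.925210)(0.978971)(-48) − (-0.925210)(0.204001)(206) + (0.379456)(30) = 6.79 m.

ΔN = 6.8 m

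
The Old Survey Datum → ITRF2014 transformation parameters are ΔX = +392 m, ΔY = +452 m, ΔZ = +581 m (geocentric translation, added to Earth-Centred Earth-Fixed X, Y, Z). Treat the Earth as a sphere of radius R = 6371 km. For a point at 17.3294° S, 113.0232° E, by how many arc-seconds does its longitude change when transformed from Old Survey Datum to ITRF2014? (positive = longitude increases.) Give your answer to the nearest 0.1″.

sin φ = -0.297865, cos φ = 0.954608, sin λ = 0.920347, cos λ = -0.391104.
East component: ΔE = −sin λ·ΔX + cos λ·ΔY = −(0.920347)(392) + (-0.391104)(452) = -537.55 m.
1° of latitude spans πR/180 = 111195 m; at latitude φ, 1° of longitude spans that × cos φ = 106147.6 m, so Δλ = -537.55 / 106147.6 × 3600 = -18.231″.

Δλ = -18.2″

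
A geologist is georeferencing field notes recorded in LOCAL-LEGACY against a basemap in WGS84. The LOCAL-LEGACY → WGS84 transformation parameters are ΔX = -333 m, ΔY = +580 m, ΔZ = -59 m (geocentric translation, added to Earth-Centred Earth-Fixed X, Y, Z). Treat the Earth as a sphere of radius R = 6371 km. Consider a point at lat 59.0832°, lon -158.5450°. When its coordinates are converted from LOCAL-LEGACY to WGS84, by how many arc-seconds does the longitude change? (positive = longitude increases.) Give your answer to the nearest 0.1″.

Δλ = -41.7″

sin φ = 0.857914, cos φ = 0.513793, sin λ = -0.365770, cos λ = -0.930705.
East component: ΔE = −sin λ·ΔX + cos λ·ΔY = −(-0.365770)(-333) + (-0.930705)(580) = -661.61 m.
1° of latitude spans πR/180 = 111195 m; at latitude φ, 1° of longitude spans that × cos φ = 57131.2 m, so Δλ = -661.61 / 57131.2 × 3600 = -41.690″.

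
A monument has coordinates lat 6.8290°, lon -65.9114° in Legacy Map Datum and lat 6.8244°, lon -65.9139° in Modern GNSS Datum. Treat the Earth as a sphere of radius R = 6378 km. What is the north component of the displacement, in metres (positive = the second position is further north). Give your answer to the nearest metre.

Δφ = 6.8244° − 6.8290° = -0.0046°; Δλ = -65.9139° − -65.9114° = -0.0025°.
1° along a meridian = πR/180 = 111317 m.
ΔN = Δφ × 111317 = -512.1 m; ΔE = Δλ × 111317 × cos(6.8290°) = -0.0025 × 111317 × 0.992905 = -276.3 m.

ΔN = -512 m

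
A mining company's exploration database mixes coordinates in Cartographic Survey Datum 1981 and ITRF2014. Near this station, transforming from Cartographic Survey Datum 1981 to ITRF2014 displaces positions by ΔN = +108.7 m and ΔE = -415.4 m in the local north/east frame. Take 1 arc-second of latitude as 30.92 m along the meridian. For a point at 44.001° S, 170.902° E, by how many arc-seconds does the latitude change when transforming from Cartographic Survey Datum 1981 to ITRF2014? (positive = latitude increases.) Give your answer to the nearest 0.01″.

1″ of latitude = 30.92 m, so Δφ = 108.7 / 30.92 = 3.516″.

Δφ = 3.52″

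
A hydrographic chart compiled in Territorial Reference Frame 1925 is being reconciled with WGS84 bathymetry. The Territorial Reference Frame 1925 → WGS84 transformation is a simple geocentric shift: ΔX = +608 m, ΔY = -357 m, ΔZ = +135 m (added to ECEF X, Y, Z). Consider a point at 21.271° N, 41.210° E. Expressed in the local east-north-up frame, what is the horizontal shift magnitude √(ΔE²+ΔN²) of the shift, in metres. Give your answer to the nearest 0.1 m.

The local east axis at (φ, λ) is (−sin λ, cos λ, 0), so ΔE = −sin(41.210°)·608 + cos(41.210°)·(-357) = -669.13 m.
The local north axis is (−sin φ cos λ, −sin φ sin λ, cos φ), giving ΔN = -165.935 + 85.325 + 125.803 = 45.19 m.
Horizontal magnitude = √(ΔE² + ΔN²) = √((-669.13)² + 45.19²) = 670.66 m.

670.7 m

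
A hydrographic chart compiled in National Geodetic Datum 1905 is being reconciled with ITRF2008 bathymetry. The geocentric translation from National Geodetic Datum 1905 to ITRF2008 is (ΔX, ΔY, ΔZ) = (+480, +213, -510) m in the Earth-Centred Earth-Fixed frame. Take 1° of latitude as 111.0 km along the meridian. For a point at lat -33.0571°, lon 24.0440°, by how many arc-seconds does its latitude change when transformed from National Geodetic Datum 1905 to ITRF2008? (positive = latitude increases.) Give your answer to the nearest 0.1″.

sin φ = -0.545475, cos φ = 0.838127, sin λ = 0.407438, cos λ = 0.913233.
North component: ΔN = −sin φ cos λ·ΔX − sin φ sin λ·ΔY + cos φ·ΔZ = −(-0.545475)(0.913233)(480) − (-0.545475)(0.407438)(213) + (0.838127)(-510) = -141.00 m.
1° of latitude spans 111000 m, so Δφ = -141.00 / 111000 × 3600 = -4.573″.

Δφ = -4.6″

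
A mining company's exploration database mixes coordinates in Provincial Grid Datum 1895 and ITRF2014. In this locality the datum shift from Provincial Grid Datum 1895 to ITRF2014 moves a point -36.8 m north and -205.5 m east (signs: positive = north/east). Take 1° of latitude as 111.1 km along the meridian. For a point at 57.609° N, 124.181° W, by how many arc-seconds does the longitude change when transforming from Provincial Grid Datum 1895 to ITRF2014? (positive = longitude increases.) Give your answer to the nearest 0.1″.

At latitude 57.609°, cos φ = 0.535694.
1° of longitude at this latitude = 111.1 × cos φ = 59.52 km, so Δλ = -205.5 / 59515.6 = -0.0034529° = -12.430″.

Δλ = -12.4″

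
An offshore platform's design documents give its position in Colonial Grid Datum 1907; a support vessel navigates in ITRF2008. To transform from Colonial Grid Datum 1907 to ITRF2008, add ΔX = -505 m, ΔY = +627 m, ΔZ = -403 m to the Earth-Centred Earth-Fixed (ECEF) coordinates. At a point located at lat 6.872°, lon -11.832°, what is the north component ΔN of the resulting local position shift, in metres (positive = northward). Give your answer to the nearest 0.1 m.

ΔN = -325.6 m

At φ = 6.872°, λ = -11.832°: sin φ = 0.119652, cos φ = 0.992816, sin λ = -0.205043, cos λ = 0.978753.
ΔN = −sin φ cos λ·ΔX − sin φ sin λ·ΔY + cos φ·ΔZ = −(0.119652)(0.978753)(-505) − (0.119652)(-0.205043)(627) + (0.992816)(-403) = -325.58 m.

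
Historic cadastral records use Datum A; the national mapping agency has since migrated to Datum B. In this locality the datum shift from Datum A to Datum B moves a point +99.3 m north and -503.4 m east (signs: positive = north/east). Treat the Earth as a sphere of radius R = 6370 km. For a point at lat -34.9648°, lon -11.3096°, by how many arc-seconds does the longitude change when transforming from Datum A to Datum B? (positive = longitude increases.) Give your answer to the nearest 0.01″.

At latitude -34.9648°, cos φ = 0.819504.
One radian of longitude at latitude φ spans R cos φ, so Δλ = ΔE / (R cos φ) = -503.4 / (6370000 × 0.819504) = -9.6432e-05 rad = -19.891″.

Δλ = -19.89″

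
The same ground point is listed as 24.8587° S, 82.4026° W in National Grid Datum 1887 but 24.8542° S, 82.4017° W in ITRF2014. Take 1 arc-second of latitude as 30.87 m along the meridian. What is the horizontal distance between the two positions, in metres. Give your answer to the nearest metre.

Δφ = -24.8542° − -24.8587° = +0.0045°; Δλ = -82.4017° − -82.4026° = +0.0009°.
1° of latitude = 3600 × 30.87 = 111132 m.
ΔN = Δφ × 111132 = 500.1 m; ΔE = Δλ × 111132 × cos(-24.8587°) = +0.0009 × 111132 × 0.907347 = 90.8 m.
Distance = √(ΔE² + ΔN²) = √(90.8² + 500.1²) = 508.3 m.

508 m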